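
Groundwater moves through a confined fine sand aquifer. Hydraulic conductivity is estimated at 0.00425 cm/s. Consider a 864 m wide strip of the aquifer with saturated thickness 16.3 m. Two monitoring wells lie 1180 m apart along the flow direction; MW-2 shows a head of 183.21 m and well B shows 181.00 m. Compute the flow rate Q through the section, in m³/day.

Convert K: 0.00425 cm/s × 864 = 3.672 m/day.
Cross-sectional area A = 864 × 16.3 = 14083 m².
Hydraulic gradient i = (183.21 − 181.00) / 1180 = 2.21 / 1180 = 0.001873.
Darcy's law: Q = K · A · i = 3.672 × 14083 × 0.001873 = 96.85 m³/day.

96.9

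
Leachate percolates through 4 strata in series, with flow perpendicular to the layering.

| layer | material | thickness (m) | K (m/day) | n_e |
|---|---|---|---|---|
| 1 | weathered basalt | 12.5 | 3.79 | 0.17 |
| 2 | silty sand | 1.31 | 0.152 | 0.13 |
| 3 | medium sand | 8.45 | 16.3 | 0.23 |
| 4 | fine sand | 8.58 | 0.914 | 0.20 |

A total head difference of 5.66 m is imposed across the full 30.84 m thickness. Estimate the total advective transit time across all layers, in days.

With flow normal to the layers, continuity requires the same specific discharge q through every layer.
Σ(b_i/K_i) = 12.5/3.79 + 1.31/0.152 + 8.45/16.3 + 8.58/0.914 = 21.82 d.
q = Δh / Σ(b_i/K_i) = 5.66 / 21.82 = 0.2594 m/day.
In each layer the seepage velocity is v_i = q/n_i, so the layer transit time is t_i = b_i·n_i / q:
  layer 1 (weathered basalt): t_1 = 12.5 × 0.17 / 0.2594 = 8.193 d
  layer 2 (silty sand): t_2 = 1.31 × 0.13 / 0.2594 = 0.6566 d
  layer 3 (medium sand): t_3 = 8.45 × 0.23 / 0.2594 = 7.493 d
  layer 4 (fine sand): t_4 = 8.58 × 0.20 / 0.2594 = 6.616 d
Total t = Σ t_i = 22.96 days.

23.0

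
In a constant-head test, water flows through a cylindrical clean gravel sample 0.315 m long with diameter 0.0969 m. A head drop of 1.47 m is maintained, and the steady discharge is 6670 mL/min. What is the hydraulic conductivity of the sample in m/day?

279

Cross-sectional area A = π·(d/2)² = π × (0.0969/2)² = 0.007375 m².
Convert discharge: 6670 mL/min = 0.0001112 m³/s.
Darcy's law rearranged: K = Q·L / (A·Δh) = 0.0001112 × 0.315 / (0.007375 × 1.47) = 0.003230 m/s = 279.1 m/day.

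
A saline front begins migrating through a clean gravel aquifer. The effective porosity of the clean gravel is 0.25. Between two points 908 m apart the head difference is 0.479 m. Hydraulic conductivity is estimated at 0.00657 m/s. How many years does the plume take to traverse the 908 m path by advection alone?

Convert K: 0.00657 m/s × 86400 = 567.6 m/day.
Hydraulic gradient i = Δh / L = 0.479 / 908 = 0.0005275.
Darcy flux q = K · i = 567.6 × 0.0005275 = 0.2995 m/day.
Seepage velocity v = q / n_e = 0.2995 / 0.25 = 1.198 m/day.
Travel time t = L / v = 908 / 1.198 = 758.0 days = 2.075 years.

2.08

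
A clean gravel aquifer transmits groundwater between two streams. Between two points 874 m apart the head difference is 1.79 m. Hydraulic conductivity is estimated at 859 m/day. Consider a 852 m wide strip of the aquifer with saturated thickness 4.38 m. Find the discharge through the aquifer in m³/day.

6570

Cross-sectional area A = 852 × 4.38 = 3732 m².
Hydraulic gradient i = Δh / L = 1.79 / 874 = 0.002048.
Darcy's law: Q = K · A · i = 859.0 × 3732 × 0.002048 = 6565 m³/day.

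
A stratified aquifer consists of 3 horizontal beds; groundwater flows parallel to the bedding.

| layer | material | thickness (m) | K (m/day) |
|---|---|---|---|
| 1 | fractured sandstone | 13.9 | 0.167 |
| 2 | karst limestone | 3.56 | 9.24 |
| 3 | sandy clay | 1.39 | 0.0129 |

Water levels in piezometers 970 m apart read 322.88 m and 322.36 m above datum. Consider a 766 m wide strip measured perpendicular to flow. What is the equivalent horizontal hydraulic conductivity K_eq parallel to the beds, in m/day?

Flow is parallel to layering, so each bed carries its own Darcy discharge and the transmissivities add.
Σ(K_i·b_i) = 0.167×13.9 + 9.24×3.56 + 0.0129×1.39 = 35.23 m²/day.
Total thickness b = 18.85 m, so K_eq = Σ(K_i·b_i)/b = 1.869 m/day.

1.87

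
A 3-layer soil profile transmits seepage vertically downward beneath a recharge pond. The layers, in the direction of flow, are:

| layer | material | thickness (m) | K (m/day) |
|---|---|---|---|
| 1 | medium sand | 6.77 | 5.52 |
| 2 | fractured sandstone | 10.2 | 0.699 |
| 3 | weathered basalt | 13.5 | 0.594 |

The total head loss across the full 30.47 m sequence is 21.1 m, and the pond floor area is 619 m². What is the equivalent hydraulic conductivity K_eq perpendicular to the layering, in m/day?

Flow is perpendicular to layering, so the layers act in series and the equivalent K is the thickness-weighted harmonic mean.
Total thickness L = 6.77 + 10.2 + 13.5 = 30.47 m.
Σ(b_i/K_i) = 6.77/5.52 + 10.2/0.699 + 13.5/0.594 = 38.55 d.
K_eq = L / Σ(b_i/K_i) = 30.47 / 38.55 = 0.7905 m/day.

0.790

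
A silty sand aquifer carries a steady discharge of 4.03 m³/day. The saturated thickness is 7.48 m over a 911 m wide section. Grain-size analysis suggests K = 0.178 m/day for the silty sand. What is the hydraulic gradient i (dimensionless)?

Cross-sectional area A = 911 × 7.48 = 6814 m².
From Q = K·A·i, i = Q / (K·A) = 4.03 / (0.1780 × 6814) = 0.003323.

0.00332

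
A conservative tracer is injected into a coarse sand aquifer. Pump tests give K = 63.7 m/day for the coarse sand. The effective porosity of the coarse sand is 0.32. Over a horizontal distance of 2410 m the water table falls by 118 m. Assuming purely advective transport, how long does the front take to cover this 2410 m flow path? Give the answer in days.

247

Hydraulic gradient i = Δh / L = 118 / 2410 = 0.04896.
Darcy flux q = K · i = 63.70 × 0.04896 = 3.119 m/day.
Seepage velocity v = q / n_e = 3.119 / 0.32 = 9.747 m/day.
Travel time t = L / v = 2410 / 9.747 = 247.3 days.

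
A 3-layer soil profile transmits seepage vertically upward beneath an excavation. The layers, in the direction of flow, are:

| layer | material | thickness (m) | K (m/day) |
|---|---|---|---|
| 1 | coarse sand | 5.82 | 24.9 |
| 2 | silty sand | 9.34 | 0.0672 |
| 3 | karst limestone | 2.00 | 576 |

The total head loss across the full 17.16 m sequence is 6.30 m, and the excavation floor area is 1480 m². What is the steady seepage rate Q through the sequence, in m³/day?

67.0

Flow is perpendicular to layering, so the layers act in series and the equivalent K is the thickness-weighted harmonic mean.
Total thickness L = 5.82 + 9.34 + 2.00 = 17.16 m.
Σ(b_i/K_i) = 5.82/24.9 + 9.34/0.0672 + 2.00/576 = 139.2 d.
K_eq = L / Σ(b_i/K_i) = 17.16 / 139.2 = 0.1233 m/day.
Q = K_eq · A · (Δh/L) = 0.1233 × 1480 × (6.30/17.16) = 66.97 m³/day.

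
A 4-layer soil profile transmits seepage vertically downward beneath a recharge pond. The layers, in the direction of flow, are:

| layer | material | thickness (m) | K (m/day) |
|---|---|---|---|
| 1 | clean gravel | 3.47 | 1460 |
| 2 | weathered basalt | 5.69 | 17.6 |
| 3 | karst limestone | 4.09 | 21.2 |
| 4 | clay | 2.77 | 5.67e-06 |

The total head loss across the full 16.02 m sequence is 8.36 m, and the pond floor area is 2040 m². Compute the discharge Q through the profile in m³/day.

0.0349

Flow is perpendicular to layering, so the layers act in series and the equivalent K is the thickness-weighted harmonic mean.
Total thickness L = 3.47 + 5.69 + 4.09 + 2.77 = 16.02 m.
Σ(b_i/K_i) = 3.47/1460 + 5.69/17.6 + 4.09/21.2 + 2.77/5.67e-06 = 4.885e+05 d.
K_eq = L / Σ(b_i/K_i) = 16.02 / 4.885e+05 = 3.279e-05 m/day.
Q = K_eq · A · (Δh/L) = 3.279e-05 × 2040 × (8.36/16.02) = 0.03491 m³/day.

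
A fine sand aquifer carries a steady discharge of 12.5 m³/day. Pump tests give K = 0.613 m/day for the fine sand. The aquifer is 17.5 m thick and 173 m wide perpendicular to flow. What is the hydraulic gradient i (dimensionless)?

0.00674

Cross-sectional area A = 173 × 17.5 = 3028 m².
From Q = K·A·i, i = Q / (K·A) = 12.5 / (0.6130 × 3028) = 0.006735.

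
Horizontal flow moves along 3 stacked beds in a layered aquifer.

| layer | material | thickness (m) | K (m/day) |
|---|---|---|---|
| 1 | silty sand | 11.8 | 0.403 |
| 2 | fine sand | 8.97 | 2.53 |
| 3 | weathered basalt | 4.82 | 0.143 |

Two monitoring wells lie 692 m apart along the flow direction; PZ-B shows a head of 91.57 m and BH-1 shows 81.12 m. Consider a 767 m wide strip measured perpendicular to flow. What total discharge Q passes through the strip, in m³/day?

Flow is parallel to layering, so each bed carries its own Darcy discharge and the transmissivities add.
Σ(K_i·b_i) = 0.403×11.8 + 2.53×8.97 + 0.143×4.82 = 28.14 m²/day.
Hydraulic gradient i = (91.57 − 81.12) / 692 = 10.45 / 692 = 0.01510.
Q = Σ(K_i·b_i) · W · i = 28.14 × 767 × 0.01510 = 325.9 m³/day.

326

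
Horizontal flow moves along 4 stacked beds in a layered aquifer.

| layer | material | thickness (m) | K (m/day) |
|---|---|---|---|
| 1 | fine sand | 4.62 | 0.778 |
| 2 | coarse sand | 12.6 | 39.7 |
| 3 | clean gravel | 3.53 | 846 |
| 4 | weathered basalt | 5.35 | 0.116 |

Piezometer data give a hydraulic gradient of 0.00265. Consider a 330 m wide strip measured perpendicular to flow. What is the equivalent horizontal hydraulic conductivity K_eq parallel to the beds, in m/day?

Flow is parallel to layering, so each bed carries its own Darcy discharge and the transmissivities add.
Σ(K_i·b_i) = 0.778×4.62 + 39.7×12.6 + 846×3.53 + 0.116×5.35 = 3491 m²/day.
Total thickness b = 26.10 m, so K_eq = Σ(K_i·b_i)/b = 133.7 m/day.

134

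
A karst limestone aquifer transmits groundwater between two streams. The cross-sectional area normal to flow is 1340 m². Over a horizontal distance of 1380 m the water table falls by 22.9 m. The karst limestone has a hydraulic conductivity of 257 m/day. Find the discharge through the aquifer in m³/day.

Hydraulic gradient i = Δh / L = 22.9 / 1380 = 0.01659.
Darcy's law: Q = K · A · i = 257.0 × 1340 × 0.01659 = 5715 m³/day.

5710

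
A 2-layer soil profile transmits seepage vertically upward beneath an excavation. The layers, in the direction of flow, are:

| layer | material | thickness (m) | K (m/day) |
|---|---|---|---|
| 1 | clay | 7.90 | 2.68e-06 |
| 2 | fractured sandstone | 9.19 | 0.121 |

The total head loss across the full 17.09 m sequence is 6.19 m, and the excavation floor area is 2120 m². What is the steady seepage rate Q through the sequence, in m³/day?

Flow is perpendicular to layering, so the layers act in series and the equivalent K is the thickness-weighted harmonic mean.
Total thickness L = 7.90 + 9.19 = 17.09 m.
Σ(b_i/K_i) = 7.90/2.68e-06 + 9.19/0.121 = 2.948e+06 d.
K_eq = L / Σ(b_i/K_i) = 17.09 / 2.948e+06 = 5.797e-06 m/day.
Q = K_eq · A · (Δh/L) = 5.797e-06 × 2120 × (6.19/17.09) = 0.004452 m³/day.

0.00445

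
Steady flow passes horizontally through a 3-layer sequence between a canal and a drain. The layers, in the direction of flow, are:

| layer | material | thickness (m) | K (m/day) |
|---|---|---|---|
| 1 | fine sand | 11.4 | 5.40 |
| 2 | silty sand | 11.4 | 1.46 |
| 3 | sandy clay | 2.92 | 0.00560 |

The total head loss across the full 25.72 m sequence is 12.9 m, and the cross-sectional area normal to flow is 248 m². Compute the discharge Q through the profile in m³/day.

Flow is perpendicular to layering, so the layers act in series and the equivalent K is the thickness-weighted harmonic mean.
Total thickness L = 11.4 + 11.4 + 2.92 = 25.72 m.
Σ(b_i/K_i) = 11.4/5.40 + 11.4/1.46 + 2.92/0.00560 = 531.3 d.
K_eq = L / Σ(b_i/K_i) = 25.72 / 531.3 = 0.04841 m/day.
Q = K_eq · A · (Δh/L) = 0.04841 × 248 × (12.9/25.72) = 6.021 m³/day.

6.02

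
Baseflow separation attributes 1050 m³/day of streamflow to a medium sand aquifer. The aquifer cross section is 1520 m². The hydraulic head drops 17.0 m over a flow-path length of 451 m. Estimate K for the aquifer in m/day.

Hydraulic gradient i = Δh / L = 17.0 / 451 = 0.03769.
From Q = K·A·i, K = Q / (A·i) = 1050 / (1520 × 0.03769) = 18.33 m/day.

18.3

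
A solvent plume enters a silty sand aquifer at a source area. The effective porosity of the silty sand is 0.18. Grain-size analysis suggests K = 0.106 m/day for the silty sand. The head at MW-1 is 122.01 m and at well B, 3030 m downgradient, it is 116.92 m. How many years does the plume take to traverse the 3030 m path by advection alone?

8390

Hydraulic gradient i = (122.01 − 116.92) / 3030 = 5.09 / 3030 = 0.001680.
Darcy flux q = K · i = 0.1060 × 0.001680 = 0.0001781 m/day.
Seepage velocity v = q / n_e = 0.0001781 / 0.18 = 0.0009893 m/day.
Travel time t = L / v = 3030 / 0.0009893 = 3.063e+06 days = 8386 years.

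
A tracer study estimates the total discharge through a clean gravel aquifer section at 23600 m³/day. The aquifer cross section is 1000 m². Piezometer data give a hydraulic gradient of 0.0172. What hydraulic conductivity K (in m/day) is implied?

1370

Hydraulic gradient i = 0.0172.
From Q = K·A·i, K = Q / (A·i) = 23600 / (1000 × 0.01720) = 1372 m/day.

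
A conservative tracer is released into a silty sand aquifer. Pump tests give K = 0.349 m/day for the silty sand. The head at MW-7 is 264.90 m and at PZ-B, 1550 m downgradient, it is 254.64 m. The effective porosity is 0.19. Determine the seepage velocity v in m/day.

0.0122

Hydraulic gradient i = (264.90 − 254.64) / 1550 = 10.26 / 1550 = 0.006619.
Darcy flux q = K · i = 0.3490 × 0.006619 = 0.002310 m/day.
Seepage velocity v = q / n_e = 0.002310 / 0.19 = 0.01216 m/day.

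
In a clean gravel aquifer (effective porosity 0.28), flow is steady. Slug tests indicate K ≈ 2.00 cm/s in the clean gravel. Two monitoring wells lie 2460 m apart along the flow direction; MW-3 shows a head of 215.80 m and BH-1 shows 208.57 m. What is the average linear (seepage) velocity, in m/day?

18.1

Convert K: 2.00 cm/s × 864 = 1728 m/day.
Hydraulic gradient i = (215.80 − 208.57) / 2460 = 7.23 / 2460 = 0.002939.
Darcy flux q = K · i = 1728 × 0.002939 = 5.079 m/day.
Seepage velocity v = q / n_e = 5.079 / 0.28 = 18.14 m/day.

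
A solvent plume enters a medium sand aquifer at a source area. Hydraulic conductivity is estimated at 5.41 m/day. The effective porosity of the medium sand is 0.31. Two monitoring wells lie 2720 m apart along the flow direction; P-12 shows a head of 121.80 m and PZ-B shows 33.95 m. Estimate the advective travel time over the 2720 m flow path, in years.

Hydraulic gradient i = (121.80 − 33.95) / 2720 = 87.85 / 2720 = 0.03230.
Darcy flux q = K · i = 5.410 × 0.03230 = 0.1747 m/day.
Seepage velocity v = q / n_e = 0.1747 / 0.31 = 0.5636 m/day.
Travel time t = L / v = 2720 / 0.5636 = 4826 days = 13.21 years.

13.2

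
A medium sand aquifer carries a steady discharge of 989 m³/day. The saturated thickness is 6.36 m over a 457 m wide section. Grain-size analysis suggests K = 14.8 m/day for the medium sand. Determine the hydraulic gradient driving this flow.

0.0230

Cross-sectional area A = 457 × 6.36 = 2907 m².
From Q = K·A·i, i = Q / (K·A) = 989 / (14.80 × 2907) = 0.02299.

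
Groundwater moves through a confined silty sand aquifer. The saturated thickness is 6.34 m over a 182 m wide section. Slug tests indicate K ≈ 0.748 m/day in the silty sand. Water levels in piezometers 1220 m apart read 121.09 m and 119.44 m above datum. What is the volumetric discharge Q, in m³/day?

Cross-sectional area A = 182 × 6.34 = 1154 m².
Hydraulic gradient i = (121.09 − 119.44) / 1220 = 1.65 / 1220 = 0.001352.
Darcy's law: Q = K · A · i = 0.7480 × 1154 × 0.001352 = 1.167 m³/day.

1.17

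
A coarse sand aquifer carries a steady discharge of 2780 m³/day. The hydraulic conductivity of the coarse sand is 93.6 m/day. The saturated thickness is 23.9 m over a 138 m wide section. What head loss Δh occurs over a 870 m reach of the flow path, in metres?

7.83

Cross-sectional area A = 138 × 23.9 = 3298 m².
From Q = K·A·i, i = Q / (K·A) = 2780 / (93.60 × 3298) = 0.009005.
Head loss Δh = i · L = 0.009005 × 870 = 7.834 m.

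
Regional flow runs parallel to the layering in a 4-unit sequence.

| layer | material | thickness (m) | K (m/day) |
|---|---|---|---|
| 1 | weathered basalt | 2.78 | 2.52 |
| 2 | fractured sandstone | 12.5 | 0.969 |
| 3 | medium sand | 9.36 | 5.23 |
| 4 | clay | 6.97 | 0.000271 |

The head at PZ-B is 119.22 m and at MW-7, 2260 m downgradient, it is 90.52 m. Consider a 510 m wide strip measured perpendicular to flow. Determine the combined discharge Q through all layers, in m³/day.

441

Flow is parallel to layering, so each bed carries its own Darcy discharge and the transmissivities add.
Σ(K_i·b_i) = 2.52×2.78 + 0.969×12.5 + 5.23×9.36 + 0.000271×6.97 = 68.07 m²/day.
Hydraulic gradient i = (119.22 − 90.52) / 2260 = 28.7 / 2260 = 0.01270.
Q = Σ(K_i·b_i) · W · i = 68.07 × 510 × 0.01270 = 440.9 m³/day.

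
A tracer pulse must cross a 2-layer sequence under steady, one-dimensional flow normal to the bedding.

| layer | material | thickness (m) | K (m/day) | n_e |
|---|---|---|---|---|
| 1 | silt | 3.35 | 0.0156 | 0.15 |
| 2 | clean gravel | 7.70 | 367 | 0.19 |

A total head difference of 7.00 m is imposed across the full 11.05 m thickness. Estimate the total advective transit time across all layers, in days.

With flow normal to the layers, continuity requires the same specific discharge q through every layer.
Σ(b_i/K_i) = 3.35/0.0156 + 7.70/367 = 214.8 d.
q = Δh / Σ(b_i/K_i) = 7.00 / 214.8 = 0.03259 m/day.
In each layer the seepage velocity is v_i = q/n_i, so the layer transit time is t_i = b_i·n_i / q:
  layer 1 (silt): t_1 = 3.35 × 0.15 / 0.03259 = 15.42 d
  layer 2 (clean gravel): t_2 = 7.70 × 0.19 / 0.03259 = 44.89 d
Total t = Σ t_i = 60.30 days.

60.3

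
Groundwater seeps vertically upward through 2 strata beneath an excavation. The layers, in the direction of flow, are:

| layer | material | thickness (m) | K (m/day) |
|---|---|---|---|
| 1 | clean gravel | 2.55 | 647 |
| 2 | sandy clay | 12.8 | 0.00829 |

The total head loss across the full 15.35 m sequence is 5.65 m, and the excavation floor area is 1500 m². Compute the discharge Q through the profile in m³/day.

5.49

Flow is perpendicular to layering, so the layers act in series and the equivalent K is the thickness-weighted harmonic mean.
Total thickness L = 2.55 + 12.8 = 15.35 m.
Σ(b_i/K_i) = 2.55/647 + 12.8/0.00829 = 1544 d.
K_eq = L / Σ(b_i/K_i) = 15.35 / 1544 = 0.009941 m/day.
Q = K_eq · A · (Δh/L) = 0.009941 × 1500 × (5.65/15.35) = 5.489 m³/day.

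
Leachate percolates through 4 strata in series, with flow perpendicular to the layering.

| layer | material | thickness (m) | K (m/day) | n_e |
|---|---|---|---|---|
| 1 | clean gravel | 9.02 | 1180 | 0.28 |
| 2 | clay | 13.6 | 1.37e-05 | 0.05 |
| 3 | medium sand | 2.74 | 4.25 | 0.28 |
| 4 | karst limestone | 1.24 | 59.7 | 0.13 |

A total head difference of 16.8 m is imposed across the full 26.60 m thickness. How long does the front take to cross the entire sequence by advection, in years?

With flow normal to the layers, continuity requires the same specific discharge q through every layer.
Σ(b_i/K_i) = 9.02/1180 + 13.6/1.37e-05 + 2.74/4.25 + 1.24/59.7 = 9.927e+05 d.
q = Δh / Σ(b_i/K_i) = 16.8 / 9.927e+05 = 1.692e-05 m/day.
In each layer the seepage velocity is v_i = q/n_i, so the layer transit time is t_i = b_i·n_i / q:
  layer 1 (clean gravel): t_1 = 9.02 × 0.28 / 1.692e-05 = 1.492e+05 d
  layer 2 (clay): t_2 = 13.6 × 0.05 / 1.692e-05 = 40181 d
  layer 3 (medium sand): t_3 = 2.74 × 0.28 / 1.692e-05 = 45333 d
  layer 4 (karst limestone): t_4 = 1.24 × 0.13 / 1.692e-05 = 9525 d
Total t = Σ t_i = 2.443e+05 days = 668.8 years.

669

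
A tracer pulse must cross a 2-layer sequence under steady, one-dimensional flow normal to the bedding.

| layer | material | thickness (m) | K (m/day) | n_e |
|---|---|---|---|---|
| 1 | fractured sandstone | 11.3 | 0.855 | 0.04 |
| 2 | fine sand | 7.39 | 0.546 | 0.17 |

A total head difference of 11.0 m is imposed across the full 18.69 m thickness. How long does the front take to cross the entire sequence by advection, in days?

4.15

With flow normal to the layers, continuity requires the same specific discharge q through every layer.
Σ(b_i/K_i) = 11.3/0.855 + 7.39/0.546 = 26.75 d.
q = Δh / Σ(b_i/K_i) = 11.0 / 26.75 = 0.4112 m/day.
In each layer the seepage velocity is v_i = q/n_i, so the layer transit time is t_i = b_i·n_i / q:
  layer 1 (fractured sandstone): t_1 = 11.3 × 0.04 / 0.4112 = 1.099 d
  layer 2 (fine sand): t_2 = 7.39 × 0.17 / 0.4112 = 3.055 d
Total t = Σ t_i = 4.154 days.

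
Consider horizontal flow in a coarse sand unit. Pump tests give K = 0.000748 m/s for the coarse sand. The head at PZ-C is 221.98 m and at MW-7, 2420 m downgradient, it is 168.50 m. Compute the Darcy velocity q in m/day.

1.43

Convert K: 0.000748 m/s × 86400 = 64.63 m/day.
Hydraulic gradient i = (221.98 − 168.50) / 2420 = 53.48 / 2420 = 0.02210.
Specific discharge q = K · i = 64.63 × 0.02210 = 1.428 m/day.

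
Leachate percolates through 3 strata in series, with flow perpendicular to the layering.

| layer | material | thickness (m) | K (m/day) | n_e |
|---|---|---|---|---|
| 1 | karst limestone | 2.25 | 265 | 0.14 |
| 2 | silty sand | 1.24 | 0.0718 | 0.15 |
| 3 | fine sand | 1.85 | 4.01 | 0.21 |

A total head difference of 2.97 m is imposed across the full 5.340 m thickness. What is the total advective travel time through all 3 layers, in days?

With flow normal to the layers, continuity requires the same specific discharge q through every layer.
Σ(b_i/K_i) = 2.25/265 + 1.24/0.0718 + 1.85/4.01 = 17.74 d.
q = Δh / Σ(b_i/K_i) = 2.97 / 17.74 = 0.1674 m/day.
In each layer the seepage velocity is v_i = q/n_i, so the layer transit time is t_i = b_i·n_i / q:
  layer 1 (karst limestone): t_1 = 2.25 × 0.14 / 0.1674 = 1.882 d
  layer 2 (silty sand): t_2 = 1.24 × 0.15 / 0.1674 = 1.111 d
  layer 3 (fine sand): t_3 = 1.85 × 0.21 / 0.1674 = 2.321 d
Total t = Σ t_i = 5.313 days.

5.31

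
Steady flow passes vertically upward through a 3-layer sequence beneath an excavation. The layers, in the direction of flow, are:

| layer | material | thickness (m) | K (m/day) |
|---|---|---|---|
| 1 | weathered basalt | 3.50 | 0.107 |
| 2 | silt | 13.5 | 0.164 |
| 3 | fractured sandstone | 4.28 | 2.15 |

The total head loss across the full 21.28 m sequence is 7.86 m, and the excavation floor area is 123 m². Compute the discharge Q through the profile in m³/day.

8.26

Flow is perpendicular to layering, so the layers act in series and the equivalent K is the thickness-weighted harmonic mean.
Total thickness L = 3.50 + 13.5 + 4.28 = 21.28 m.
Σ(b_i/K_i) = 3.50/0.107 + 13.5/0.164 + 4.28/2.15 = 117.0 d.
K_eq = L / Σ(b_i/K_i) = 21.28 / 117.0 = 0.1819 m/day.
Q = K_eq · A · (Δh/L) = 0.1819 × 123 × (7.86/21.28) = 8.262 m³/day.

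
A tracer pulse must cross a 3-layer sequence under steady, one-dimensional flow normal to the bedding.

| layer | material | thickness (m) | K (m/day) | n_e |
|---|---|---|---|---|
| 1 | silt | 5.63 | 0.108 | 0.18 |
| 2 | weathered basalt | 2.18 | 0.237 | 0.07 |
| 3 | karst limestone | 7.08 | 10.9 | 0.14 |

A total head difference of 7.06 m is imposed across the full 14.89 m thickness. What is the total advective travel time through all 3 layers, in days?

With flow normal to the layers, continuity requires the same specific discharge q through every layer.
Σ(b_i/K_i) = 5.63/0.108 + 2.18/0.237 + 7.08/10.9 = 61.98 d.
q = Δh / Σ(b_i/K_i) = 7.06 / 61.98 = 0.1139 m/day.
In each layer the seepage velocity is v_i = q/n_i, so the layer transit time is t_i = b_i·n_i / q:
  layer 1 (silt): t_1 = 5.63 × 0.18 / 0.1139 = 8.896 d
  layer 2 (weathered basalt): t_2 = 2.18 × 0.07 / 0.1139 = 1.340 d
  layer 3 (karst limestone): t_3 = 7.08 × 0.14 / 0.1139 = 8.701 d
Total t = Σ t_i = 18.94 days.

18.9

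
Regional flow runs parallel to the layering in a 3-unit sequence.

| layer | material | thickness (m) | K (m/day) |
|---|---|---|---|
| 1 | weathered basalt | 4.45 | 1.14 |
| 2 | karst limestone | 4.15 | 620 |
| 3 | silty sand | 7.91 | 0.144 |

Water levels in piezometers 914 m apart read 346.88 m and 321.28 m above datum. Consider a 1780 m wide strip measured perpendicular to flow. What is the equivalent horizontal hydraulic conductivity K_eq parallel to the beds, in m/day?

156

Flow is parallel to layering, so each bed carries its own Darcy discharge and the transmissivities add.
Σ(K_i·b_i) = 1.14×4.45 + 620×4.15 + 0.144×7.91 = 2579 m²/day.
Total thickness b = 16.51 m, so K_eq = Σ(K_i·b_i)/b = 156.2 m/day.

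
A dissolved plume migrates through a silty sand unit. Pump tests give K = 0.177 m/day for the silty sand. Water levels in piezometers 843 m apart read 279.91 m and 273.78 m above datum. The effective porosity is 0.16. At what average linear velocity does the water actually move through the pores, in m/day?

0.00804

Hydraulic gradient i = (279.91 − 273.78) / 843 = 6.13 / 843 = 0.007272.
Darcy flux q = K · i = 0.1770 × 0.007272 = 0.001287 m/day.
Seepage velocity v = q / n_e = 0.001287 / 0.16 = 0.008044 m/day.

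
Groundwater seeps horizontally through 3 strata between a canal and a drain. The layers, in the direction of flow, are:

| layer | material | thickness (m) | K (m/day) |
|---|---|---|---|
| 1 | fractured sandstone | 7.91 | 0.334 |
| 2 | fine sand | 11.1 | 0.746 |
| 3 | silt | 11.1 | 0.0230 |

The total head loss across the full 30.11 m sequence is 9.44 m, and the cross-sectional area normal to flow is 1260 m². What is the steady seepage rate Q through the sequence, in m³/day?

Flow is perpendicular to layering, so the layers act in series and the equivalent K is the thickness-weighted harmonic mean.
Total thickness L = 7.91 + 11.1 + 11.1 = 30.11 m.
Σ(b_i/K_i) = 7.91/0.334 + 11.1/0.746 + 11.1/0.0230 = 521.2 d.
K_eq = L / Σ(b_i/K_i) = 30.11 / 521.2 = 0.05777 m/day.
Q = K_eq · A · (Δh/L) = 0.05777 × 1260 × (9.44/30.11) = 22.82 m³/day.

22.8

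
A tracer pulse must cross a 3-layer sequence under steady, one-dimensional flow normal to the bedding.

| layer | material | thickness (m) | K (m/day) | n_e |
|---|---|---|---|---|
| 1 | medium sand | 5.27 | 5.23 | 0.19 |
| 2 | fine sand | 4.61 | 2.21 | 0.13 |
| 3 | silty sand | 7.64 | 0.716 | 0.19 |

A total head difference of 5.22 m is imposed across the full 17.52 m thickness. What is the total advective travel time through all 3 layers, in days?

With flow normal to the layers, continuity requires the same specific discharge q through every layer.
Σ(b_i/K_i) = 5.27/5.23 + 4.61/2.21 + 7.64/0.716 = 13.76 d.
q = Δh / Σ(b_i/K_i) = 5.22 / 13.76 = 0.3792 m/day.
In each layer the seepage velocity is v_i = q/n_i, so the layer transit time is t_i = b_i·n_i / q:
  layer 1 (medium sand): t_1 = 5.27 × 0.19 / 0.3792 = 2.640 d
  layer 2 (fine sand): t_2 = 4.61 × 0.13 / 0.3792 = 1.580 d
  layer 3 (silty sand): t_3 = 7.64 × 0.19 / 0.3792 = 3.828 d
Total t = Σ t_i = 8.048 days.

8.05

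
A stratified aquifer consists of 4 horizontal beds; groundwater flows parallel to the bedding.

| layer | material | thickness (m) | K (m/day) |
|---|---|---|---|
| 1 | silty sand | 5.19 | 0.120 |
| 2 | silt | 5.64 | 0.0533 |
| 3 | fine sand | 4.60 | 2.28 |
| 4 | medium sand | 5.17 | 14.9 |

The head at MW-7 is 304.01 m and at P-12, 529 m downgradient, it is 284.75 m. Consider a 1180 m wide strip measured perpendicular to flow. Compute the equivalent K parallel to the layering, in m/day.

4.29

Flow is parallel to layering, so each bed carries its own Darcy discharge and the transmissivities add.
Σ(K_i·b_i) = 0.120×5.19 + 0.0533×5.64 + 2.28×4.60 + 14.9×5.17 = 88.44 m²/day.
Total thickness b = 20.60 m, so K_eq = Σ(K_i·b_i)/b = 4.293 m/day.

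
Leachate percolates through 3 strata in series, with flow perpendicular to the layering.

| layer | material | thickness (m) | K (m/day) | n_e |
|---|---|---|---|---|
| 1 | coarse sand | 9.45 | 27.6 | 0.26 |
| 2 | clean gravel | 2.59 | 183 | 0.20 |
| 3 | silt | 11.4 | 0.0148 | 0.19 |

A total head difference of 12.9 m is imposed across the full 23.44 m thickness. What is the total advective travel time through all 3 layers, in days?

With flow normal to the layers, continuity requires the same specific discharge q through every layer.
Σ(b_i/K_i) = 9.45/27.6 + 2.59/183 + 11.4/0.0148 = 770.6 d.
q = Δh / Σ(b_i/K_i) = 12.9 / 770.6 = 0.01674 m/day.
In each layer the seepage velocity is v_i = q/n_i, so the layer transit time is t_i = b_i·n_i / q:
  layer 1 (coarse sand): t_1 = 9.45 × 0.26 / 0.01674 = 146.8 d
  layer 2 (clean gravel): t_2 = 2.59 × 0.20 / 0.01674 = 30.94 d
  layer 3 (silt): t_3 = 11.4 × 0.19 / 0.01674 = 129.4 d
Total t = Σ t_i = 307.1 days.

307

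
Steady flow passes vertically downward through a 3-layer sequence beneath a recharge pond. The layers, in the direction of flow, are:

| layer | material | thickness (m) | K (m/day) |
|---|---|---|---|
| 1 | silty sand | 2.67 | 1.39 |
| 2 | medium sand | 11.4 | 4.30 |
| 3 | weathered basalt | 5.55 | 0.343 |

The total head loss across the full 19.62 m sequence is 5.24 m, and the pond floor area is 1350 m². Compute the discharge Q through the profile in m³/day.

341

Flow is perpendicular to layering, so the layers act in series and the equivalent K is the thickness-weighted harmonic mean.
Total thickness L = 2.67 + 11.4 + 5.55 = 19.62 m.
Σ(b_i/K_i) = 2.67/1.39 + 11.4/4.30 + 5.55/0.343 = 20.75 d.
K_eq = L / Σ(b_i/K_i) = 19.62 / 20.75 = 0.9454 m/day.
Q = K_eq · A · (Δh/L) = 0.9454 × 1350 × (5.24/19.62) = 340.9 m³/day.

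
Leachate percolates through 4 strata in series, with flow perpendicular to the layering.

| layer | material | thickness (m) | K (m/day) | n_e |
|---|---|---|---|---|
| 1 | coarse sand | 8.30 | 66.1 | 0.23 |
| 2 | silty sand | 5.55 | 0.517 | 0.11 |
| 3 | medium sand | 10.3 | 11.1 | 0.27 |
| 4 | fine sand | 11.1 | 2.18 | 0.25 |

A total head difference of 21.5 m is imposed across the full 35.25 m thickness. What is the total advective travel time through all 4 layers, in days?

With flow normal to the layers, continuity requires the same specific discharge q through every layer.
Σ(b_i/K_i) = 8.30/66.1 + 5.55/0.517 + 10.3/11.1 + 11.1/2.18 = 16.88 d.
q = Δh / Σ(b_i/K_i) = 21.5 / 16.88 = 1.274 m/day.
In each layer the seepage velocity is v_i = q/n_i, so the layer transit time is t_i = b_i·n_i / q:
  layer 1 (coarse sand): t_1 = 8.30 × 0.23 / 1.274 = 1.499 d
  layer 2 (silty sand): t_2 = 5.55 × 0.11 / 1.274 = 0.4793 d
  layer 3 (medium sand): t_3 = 10.3 × 0.27 / 1.274 = 2.183 d
  layer 4 (fine sand): t_4 = 11.1 × 0.25 / 1.274 = 2.179 d
Total t = Σ t_i = 6.340 days.

6.34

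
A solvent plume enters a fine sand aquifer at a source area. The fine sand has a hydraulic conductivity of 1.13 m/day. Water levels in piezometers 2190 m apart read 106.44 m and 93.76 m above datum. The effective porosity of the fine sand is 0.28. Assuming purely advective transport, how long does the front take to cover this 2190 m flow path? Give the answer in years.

257

Hydraulic gradient i = (106.44 − 93.76) / 2190 = 12.68 / 2190 = 0.005790.
Darcy flux q = K · i = 1.130 × 0.005790 = 0.006543 m/day.
Seepage velocity v = q / n_e = 0.006543 / 0.28 = 0.02337 m/day.
Travel time t = L / v = 2190 / 0.02337 = 93724 days = 256.6 years.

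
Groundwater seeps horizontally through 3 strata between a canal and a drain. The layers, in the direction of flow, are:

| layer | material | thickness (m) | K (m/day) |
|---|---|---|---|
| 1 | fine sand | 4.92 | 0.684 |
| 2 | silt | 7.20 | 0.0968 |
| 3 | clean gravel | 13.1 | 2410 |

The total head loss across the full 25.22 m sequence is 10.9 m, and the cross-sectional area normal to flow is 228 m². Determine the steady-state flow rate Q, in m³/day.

Flow is perpendicular to layering, so the layers act in series and the equivalent K is the thickness-weighted harmonic mean.
Total thickness L = 4.92 + 7.20 + 13.1 = 25.22 m.
Σ(b_i/K_i) = 4.92/0.684 + 7.20/0.0968 + 13.1/2410 = 81.58 d.
K_eq = L / Σ(b_i/K_i) = 25.22 / 81.58 = 0.3091 m/day.
Q = K_eq · A · (Δh/L) = 0.3091 × 228 × (10.9/25.22) = 30.46 m³/day.

30.5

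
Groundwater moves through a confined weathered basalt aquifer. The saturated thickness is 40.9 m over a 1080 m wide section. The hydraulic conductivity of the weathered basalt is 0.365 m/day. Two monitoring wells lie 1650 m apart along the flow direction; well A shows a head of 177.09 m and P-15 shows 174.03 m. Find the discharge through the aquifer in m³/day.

29.9

Cross-sectional area A = 1080 × 40.9 = 44172 m².
Hydraulic gradient i = (177.09 − 174.03) / 1650 = 3.06 / 1650 = 0.001855.
Darcy's law: Q = K · A · i = 0.3650 × 44172 × 0.001855 = 29.90 m³/day.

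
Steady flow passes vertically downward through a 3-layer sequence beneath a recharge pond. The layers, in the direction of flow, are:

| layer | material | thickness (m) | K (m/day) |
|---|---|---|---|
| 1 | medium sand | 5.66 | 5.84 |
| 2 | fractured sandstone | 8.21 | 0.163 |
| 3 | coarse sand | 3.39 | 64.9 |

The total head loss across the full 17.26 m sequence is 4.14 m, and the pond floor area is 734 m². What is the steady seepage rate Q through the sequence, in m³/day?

59.1

Flow is perpendicular to layering, so the layers act in series and the equivalent K is the thickness-weighted harmonic mean.
Total thickness L = 5.66 + 8.21 + 3.39 = 17.26 m.
Σ(b_i/K_i) = 5.66/5.84 + 8.21/0.163 + 3.39/64.9 = 51.39 d.
K_eq = L / Σ(b_i/K_i) = 17.26 / 51.39 = 0.3359 m/day.
Q = K_eq · A · (Δh/L) = 0.3359 × 734 × (4.14/17.26) = 59.13 m³/day.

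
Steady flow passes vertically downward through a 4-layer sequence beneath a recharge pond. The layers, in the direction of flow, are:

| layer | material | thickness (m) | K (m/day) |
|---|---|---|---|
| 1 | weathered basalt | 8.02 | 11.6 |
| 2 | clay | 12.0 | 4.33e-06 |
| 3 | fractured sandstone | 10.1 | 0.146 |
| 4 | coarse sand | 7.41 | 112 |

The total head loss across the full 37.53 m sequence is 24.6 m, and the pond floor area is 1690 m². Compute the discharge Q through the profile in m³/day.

0.0150

Flow is perpendicular to layering, so the layers act in series and the equivalent K is the thickness-weighted harmonic mean.
Total thickness L = 8.02 + 12.0 + 10.1 + 7.41 = 37.53 m.
Σ(b_i/K_i) = 8.02/11.6 + 12.0/4.33e-06 + 10.1/0.146 + 7.41/112 = 2.771e+06 d.
K_eq = L / Σ(b_i/K_i) = 37.53 / 2.771e+06 = 1.354e-05 m/day.
Q = K_eq · A · (Δh/L) = 1.354e-05 × 1690 × (24.6/37.53) = 0.01500 m³/day.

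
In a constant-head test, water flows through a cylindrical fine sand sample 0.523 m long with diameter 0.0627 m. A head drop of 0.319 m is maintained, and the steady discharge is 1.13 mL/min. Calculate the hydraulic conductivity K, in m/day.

Cross-sectional area A = π·(d/2)² = π × (0.0627/2)² = 0.003088 m².
Convert discharge: 1.13 mL/min = 1.883e-08 m³/s.
Darcy's law rearranged: K = Q·L / (A·Δh) = 1.883e-08 × 0.523 / (0.003088 × 0.319) = 1.000e-05 m/s = 0.8640 m/day.

0.864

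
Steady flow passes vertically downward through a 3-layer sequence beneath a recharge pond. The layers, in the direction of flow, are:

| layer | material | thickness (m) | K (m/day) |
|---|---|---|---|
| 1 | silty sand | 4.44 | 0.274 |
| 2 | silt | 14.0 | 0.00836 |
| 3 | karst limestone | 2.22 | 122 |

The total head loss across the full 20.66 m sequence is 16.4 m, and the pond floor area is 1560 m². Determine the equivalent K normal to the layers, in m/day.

0.0122

Flow is perpendicular to layering, so the layers act in series and the equivalent K is the thickness-weighted harmonic mean.
Total thickness L = 4.44 + 14.0 + 2.22 = 20.66 m.
Σ(b_i/K_i) = 4.44/0.274 + 14.0/0.00836 + 2.22/122 = 1691 d.
K_eq = L / Σ(b_i/K_i) = 20.66 / 1691 = 0.01222 m/day.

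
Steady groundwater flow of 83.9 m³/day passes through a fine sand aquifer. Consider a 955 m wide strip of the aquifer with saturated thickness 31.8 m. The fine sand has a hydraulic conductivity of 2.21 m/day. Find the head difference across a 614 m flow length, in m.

0.768

Cross-sectional area A = 955 × 31.8 = 30369 m².
From Q = K·A·i, i = Q / (K·A) = 83.9 / (2.210 × 30369) = 0.001250.
Head loss Δh = i · L = 0.001250 × 614 = 0.7676 m.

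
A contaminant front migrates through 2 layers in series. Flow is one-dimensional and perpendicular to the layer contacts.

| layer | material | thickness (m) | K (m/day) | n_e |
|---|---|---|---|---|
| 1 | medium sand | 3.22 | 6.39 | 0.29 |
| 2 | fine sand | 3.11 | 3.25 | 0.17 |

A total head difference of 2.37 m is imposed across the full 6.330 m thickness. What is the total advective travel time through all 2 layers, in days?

With flow normal to the layers, continuity requires the same specific discharge q through every layer.
Σ(b_i/K_i) = 3.22/6.39 + 3.11/3.25 = 1.461 d.
q = Δh / Σ(b_i/K_i) = 2.37 / 1.461 = 1.622 m/day.
In each layer the seepage velocity is v_i = q/n_i, so the layer transit time is t_i = b_i·n_i / q:
  layer 1 (medium sand): t_1 = 3.22 × 0.29 / 1.622 = 0.5756 d
  layer 2 (fine sand): t_2 = 3.11 × 0.17 / 1.622 = 0.3259 d
Total t = Σ t_i = 0.9015 days.

0.901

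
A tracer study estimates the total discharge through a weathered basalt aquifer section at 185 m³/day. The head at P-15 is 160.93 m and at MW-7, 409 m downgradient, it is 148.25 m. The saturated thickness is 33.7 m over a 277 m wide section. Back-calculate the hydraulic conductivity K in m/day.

Cross-sectional area A = 277 × 33.7 = 9335 m².
Hydraulic gradient i = (160.93 − 148.25) / 409 = 12.68 / 409 = 0.03100.
From Q = K·A·i, K = Q / (A·i) = 185 / (9335 × 0.03100) = 0.6392 m/day.

0.639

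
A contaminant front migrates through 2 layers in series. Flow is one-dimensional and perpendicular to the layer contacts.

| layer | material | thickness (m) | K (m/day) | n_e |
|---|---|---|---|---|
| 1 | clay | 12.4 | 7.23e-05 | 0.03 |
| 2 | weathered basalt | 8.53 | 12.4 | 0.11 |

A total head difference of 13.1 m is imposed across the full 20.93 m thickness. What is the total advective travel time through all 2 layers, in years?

47.0

With flow normal to the layers, continuity requires the same specific discharge q through every layer.
Σ(b_i/K_i) = 12.4/7.23e-05 + 8.53/12.4 = 1.715e+05 d.
q = Δh / Σ(b_i/K_i) = 13.1 / 1.715e+05 = 7.638e-05 m/day.
In each layer the seepage velocity is v_i = q/n_i, so the layer transit time is t_i = b_i·n_i / q:
  layer 1 (clay): t_1 = 12.4 × 0.03 / 7.638e-05 = 4870 d
  layer 2 (weathered basalt): t_2 = 8.53 × 0.11 / 7.638e-05 = 12284 d
Total t = Σ t_i = 17155 days = 46.97 years.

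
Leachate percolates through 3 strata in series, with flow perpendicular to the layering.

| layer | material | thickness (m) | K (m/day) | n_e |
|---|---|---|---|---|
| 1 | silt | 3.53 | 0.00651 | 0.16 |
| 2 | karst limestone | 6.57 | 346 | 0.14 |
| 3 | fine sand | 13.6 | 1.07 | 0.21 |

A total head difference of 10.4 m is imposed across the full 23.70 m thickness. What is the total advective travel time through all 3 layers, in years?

0.634

With flow normal to the layers, continuity requires the same specific discharge q through every layer.
Σ(b_i/K_i) = 3.53/0.00651 + 6.57/346 + 13.6/1.07 = 555.0 d.
q = Δh / Σ(b_i/K_i) = 10.4 / 555.0 = 0.01874 m/day.
In each layer the seepage velocity is v_i = q/n_i, so the layer transit time is t_i = b_i·n_i / q:
  layer 1 (silt): t_1 = 3.53 × 0.16 / 0.01874 = 30.14 d
  layer 2 (karst limestone): t_2 = 6.57 × 0.14 / 0.01874 = 49.08 d
  layer 3 (fine sand): t_3 = 13.6 × 0.21 / 0.01874 = 152.4 d
Total t = Σ t_i = 231.6 days = 0.6342 years.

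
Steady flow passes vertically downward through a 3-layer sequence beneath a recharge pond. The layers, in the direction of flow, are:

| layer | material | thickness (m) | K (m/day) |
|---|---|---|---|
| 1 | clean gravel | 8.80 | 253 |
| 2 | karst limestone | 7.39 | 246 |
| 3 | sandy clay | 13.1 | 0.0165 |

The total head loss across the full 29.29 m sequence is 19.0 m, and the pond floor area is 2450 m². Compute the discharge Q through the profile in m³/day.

58.6

Flow is perpendicular to layering, so the layers act in series and the equivalent K is the thickness-weighted harmonic mean.
Total thickness L = 8.80 + 7.39 + 13.1 = 29.29 m.
Σ(b_i/K_i) = 8.80/253 + 7.39/246 + 13.1/0.0165 = 794.0 d.
K_eq = L / Σ(b_i/K_i) = 29.29 / 794.0 = 0.03689 m/day.
Q = K_eq · A · (Δh/L) = 0.03689 × 2450 × (19.0/29.29) = 58.63 m³/day.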